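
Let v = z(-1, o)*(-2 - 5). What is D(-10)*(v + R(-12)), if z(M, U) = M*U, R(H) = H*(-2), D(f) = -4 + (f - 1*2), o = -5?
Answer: 176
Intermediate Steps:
D(f) = -6 + f (D(f) = -4 + (f - 2) = -4 + (-2 + f) = -6 + f)
R(H) = -2*H
v = -35 (v = (-1*(-5))*(-2 - 5) = 5*(-7) = -35)
D(-10)*(v + R(-12)) = (-6 - 10)*(-35 - 2*(-12)) = -16*(-35 + 24) = -16*(-11) = 176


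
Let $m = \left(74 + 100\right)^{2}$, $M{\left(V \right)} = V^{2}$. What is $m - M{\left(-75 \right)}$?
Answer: $24651$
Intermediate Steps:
$m = 30276$ ($m = 174^{2} = 30276$)
$m - M{\left(-75 \right)} = 30276 - \left(-75\right)^{2} = 30276 - 5625 = 24651$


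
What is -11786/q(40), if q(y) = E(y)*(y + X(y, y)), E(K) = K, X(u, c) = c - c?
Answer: -5893/800 ≈ -7.3662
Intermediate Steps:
X(u, c) = 0
q(y) = y**2 (q(y) = y*(y + 0) = y*y = y**2)
-11786/q(40) = -11786/(40**2) = -11786/1600 = -11786*1/1600 = -5893/800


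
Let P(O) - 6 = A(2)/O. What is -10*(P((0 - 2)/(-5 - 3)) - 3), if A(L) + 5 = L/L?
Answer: 130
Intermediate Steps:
A(L) = -4 (A(L) = -5 + L/L = -5 + 1 = -4)
P(O) = 6 - 4/O
-10*(P((0 - 2)/(-5 - 3)) - 3) = -10*((6 - 4*(-5 - 3)/(0 - 2)) - 3) = -10*((6 - 4/((-2/(-8)))) - 3) = -10*((6 - 4/((-2*(-1/8)))) - 3) = -10*((6 - 4/1/4) - 3) = -10*((6 - 4*4) - 3) = -10*((6 - 16) - 3) = -10*(-10 - 3) = -10*(-13) = 130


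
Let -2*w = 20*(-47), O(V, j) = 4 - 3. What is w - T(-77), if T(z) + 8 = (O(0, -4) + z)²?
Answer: -5298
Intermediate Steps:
O(V, j) = 1
w = 470 (w = -10*(-47) = -½*(-940) = 470)
T(z) = -8 + (1 + z)²
w - T(-77) = 470 - (-8 + (1 - 77)²) = 470 - (-8 + (-76)²) = 470 - (-8 + 5776) = 470 - 1*5768 = 470 - 5768 = -5298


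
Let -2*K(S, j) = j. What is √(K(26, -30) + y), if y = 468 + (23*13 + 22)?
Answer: 2*√201 ≈ 28.355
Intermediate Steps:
K(S, j) = -j/2
y = 789 (y = 468 + (299 + 22) = 468 + 321 = 789)
√(K(26, -30) + y) = √(-½*(-30) + 789) = √(15 + 789) = √804 = 2*√201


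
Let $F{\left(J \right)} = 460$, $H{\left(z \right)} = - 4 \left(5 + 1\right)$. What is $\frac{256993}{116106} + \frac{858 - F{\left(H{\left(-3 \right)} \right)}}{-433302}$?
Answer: $\frac{18551561783}{8384827002} \approx 2.2125$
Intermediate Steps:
$H{\left(z \right)} = -24$ ($H{\left(z \right)} = \left(-4\right) 6 = -24$)
$\frac{256993}{116106} + \frac{858 - F{\left(H{\left(-3 \right)} \right)}}{-433302} = \frac{256993}{116106} + \frac{858 - 460}{-433302} = 256993 \cdot \frac{1}{116106} + \left(858 - 460\right) \left(- \frac{1}{433302}\right) = \frac{256993}{116106} + 398 \left(- \frac{1}{433302}\right) = \frac{256993}{116106} - \frac{199}{216651} = \frac{18551561783}{8384827002}$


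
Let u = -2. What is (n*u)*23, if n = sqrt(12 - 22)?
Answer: -46*I*sqrt(10) ≈ -145.46*I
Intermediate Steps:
n = I*sqrt(10) (n = sqrt(-10) = I*sqrt(10) ≈ 3.1623*I)
(n*u)*23 = ((I*sqrt(10))*(-2))*23 = -2*I*sqrt(10)*23 = -46*I*sqrt(10)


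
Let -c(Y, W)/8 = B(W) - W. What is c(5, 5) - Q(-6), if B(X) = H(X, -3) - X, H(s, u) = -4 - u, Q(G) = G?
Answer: 94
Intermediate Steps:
B(X) = -1 - X (B(X) = (-4 - 1*(-3)) - X = (-4 + 3) - X = -1 - X)
c(Y, W) = 8 + 16*W (c(Y, W) = -8*((-1 - W) - W) = -8*(-1 - 2*W) = 8 + 16*W)
c(5, 5) - Q(-6) = (8 + 16*5) - 1*(-6) = (8 + 80) + 6 = 88 + 6 = 94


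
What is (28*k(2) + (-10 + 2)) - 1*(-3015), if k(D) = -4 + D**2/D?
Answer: 2951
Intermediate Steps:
k(D) = -4 + D
(28*k(2) + (-10 + 2)) - 1*(-3015) = (28*(-4 + 2) + (-10 + 2)) - 1*(-3015) = (28*(-2) - 8) + 3015 = (-56 - 8) + 3015 = -64 + 3015 = 2951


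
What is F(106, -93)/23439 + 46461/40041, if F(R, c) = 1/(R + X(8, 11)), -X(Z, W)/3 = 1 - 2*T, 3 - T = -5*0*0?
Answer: 14640996100/12617893431 ≈ 1.1603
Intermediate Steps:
T = 3 (T = 3 - (-5*0)*0 = 3 - 0*0 = 3 - 1*0 = 3 + 0 = 3)
X(Z, W) = 15 (X(Z, W) = -3*(1 - 2*3) = -3*(1 - 6) = -3*(-5) = 15)
F(R, c) = 1/(15 + R) (F(R, c) = 1/(R + 15) = 1/(15 + R))
F(106, -93)/23439 + 46461/40041 = 1/((15 + 106)*23439) + 46461/40041 = (1/23439)/121 + 46461*(1/40041) = (1/121)*(1/23439) + 15487/13347 = 1/2836119 + 15487/13347 = 14640996100/12617893431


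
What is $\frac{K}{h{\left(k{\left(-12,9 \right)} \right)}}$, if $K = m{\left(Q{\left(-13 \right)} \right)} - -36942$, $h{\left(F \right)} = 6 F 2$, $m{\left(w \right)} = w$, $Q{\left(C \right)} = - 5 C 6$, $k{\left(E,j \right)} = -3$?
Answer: $-1037$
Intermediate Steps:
$Q{\left(C \right)} = - 30 C$
$h{\left(F \right)} = 12 F$
$K = 37332$ ($K = \left(-30\right) \left(-13\right) - -36942 = 390 + 36942 = 37332$)
$\frac{K}{h{\left(k{\left(-12,9 \right)} \right)}} = \frac{37332}{12 \left(-3\right)} = \frac{37332}{-36} = 37332 \left(- \frac{1}{36}\right) = -1037$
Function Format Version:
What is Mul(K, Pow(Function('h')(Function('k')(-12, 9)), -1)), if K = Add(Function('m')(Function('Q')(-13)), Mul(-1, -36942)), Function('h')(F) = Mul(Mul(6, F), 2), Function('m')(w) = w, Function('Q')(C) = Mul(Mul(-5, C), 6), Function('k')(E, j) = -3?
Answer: -1037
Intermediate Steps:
Function('Q')(C) = Mul(-30, C)
Function('h')(F) = Mul(12, F)
K = 37332 (K = Add(Mul(-30, -13), Mul(-1, -36942)) = Add(390, 36942) = 37332)
Mul(K, Pow(Function('h')(Function('k')(-12, 9)), -1)) = Mul(37332, Pow(Mul(12, -3), -1)) = Mul(37332, Pow(-36, -1)) = Mul(37332, Rational(-1, 36)) = -1037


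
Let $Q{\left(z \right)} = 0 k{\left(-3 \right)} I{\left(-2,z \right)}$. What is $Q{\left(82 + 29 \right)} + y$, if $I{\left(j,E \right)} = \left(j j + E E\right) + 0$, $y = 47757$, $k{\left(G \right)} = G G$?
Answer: $47757$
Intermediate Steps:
$k{\left(G \right)} = G^{2}$
$I{\left(j,E \right)} = E^{2} + j^{2}$ ($I{\left(j,E \right)} = \left(j^{2} + E^{2}\right) + 0 = \left(E^{2} + j^{2}\right) + 0 = E^{2} + j^{2}$)
$Q{\left(z \right)} = 0$ ($Q{\left(z \right)} = 0 \left(-3\right)^{2} \left(z^{2} + \left(-2\right)^{2}\right) = 0 \cdot 9 \left(z^{2} + 4\right) = 0 \left(4 + z^{2}\right) = 0$)
$Q{\left(82 + 29 \right)} + y = 0 + 47757 = 47757$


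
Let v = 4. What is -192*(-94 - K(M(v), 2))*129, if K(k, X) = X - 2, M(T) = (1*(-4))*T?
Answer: 2328192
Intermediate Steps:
M(T) = -4*T
K(k, X) = -2 + X
-192*(-94 - K(M(v), 2))*129 = -192*(-94 - (-2 + 2))*129 = -192*(-94 - 1*0)*129 = -192*(-94 + 0)*129 = -192*(-94)*129 = 18048*129 = 2328192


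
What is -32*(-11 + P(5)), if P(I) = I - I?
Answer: 352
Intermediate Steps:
P(I) = 0
-32*(-11 + P(5)) = -32*(-11 + 0) = -32*(-11) = 352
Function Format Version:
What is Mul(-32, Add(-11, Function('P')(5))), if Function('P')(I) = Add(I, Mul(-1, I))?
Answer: 352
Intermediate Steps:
Function('P')(I) = 0
Mul(-32, Add(-11, Function('P')(5))) = Mul(-32, Add(-11, 0)) = Mul(-32, -11) = 352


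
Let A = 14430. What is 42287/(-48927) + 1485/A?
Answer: -35836321/47067774 ≈ -0.76138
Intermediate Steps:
42287/(-48927) + 1485/A = 42287/(-48927) + 1485/14430 = 42287*(-1/48927) + 1485*(1/14430) = -42287/48927 + 99/962 = -35836321/47067774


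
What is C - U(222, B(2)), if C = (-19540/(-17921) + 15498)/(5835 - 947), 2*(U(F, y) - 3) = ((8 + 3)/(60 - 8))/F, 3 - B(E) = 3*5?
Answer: 3313110031/19446722256 ≈ 0.17037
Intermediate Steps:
B(E) = -12 (B(E) = 3 - 3*5 = 3 - 1*15 = 3 - 15 = -12)
U(F, y) = 3 + 11/(104*F) (U(F, y) = 3 + (((8 + 3)/(60 - 8))/F)/2 = 3 + ((11/52)/F)/2 = 3 + ((11*(1/52))/F)/2 = 3 + (11/(52*F))/2 = 3 + 11/(104*F))
C = 138879599/43798924 (C = (-19540*(-1/17921) + 15498)/4888 = (19540/17921 + 15498)*(1/4888) = (277759198/17921)*(1/4888) = 138879599/43798924 ≈ 3.1708)
C - U(222, B(2)) = 138879599/43798924 - (3 + (11/104)/222) = 138879599/43798924 - (3 + (11/104)*(1/222)) = 138879599/43798924 - (3 + 11/23088) = 138879599/43798924 - 1*69275/23088 = 138879599/43798924 - 69275/23088 = 3313110031/19446722256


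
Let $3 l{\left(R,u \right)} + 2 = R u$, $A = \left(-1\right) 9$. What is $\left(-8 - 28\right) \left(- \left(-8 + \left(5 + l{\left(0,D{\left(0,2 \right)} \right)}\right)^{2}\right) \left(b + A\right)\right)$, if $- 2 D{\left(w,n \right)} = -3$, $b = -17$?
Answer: $-10088$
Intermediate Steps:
$A = -9$
$D{\left(w,n \right)} = \frac{3}{2}$ ($D{\left(w,n \right)} = \left(- \frac{1}{2}\right) \left(-3\right) = \frac{3}{2}$)
$l{\left(R,u \right)} = - \frac{2}{3} + \frac{R u}{3}$
$\left(-8 - 28\right) \left(- \left(-8 + \left(5 + l{\left(0,D{\left(0,2 \right)} \right)}\right)^{2}\right) \left(b + A\right)\right) = \left(-8 - 28\right) \left(- \left(-8 + \left(5 - \left(\frac{2}{3} + 0 \cdot \frac{3}{2}\right)\right)^{2}\right) \left(-17 - 9\right)\right) = - 36 \left(- \left(-8 + \left(5 + \left(- \frac{2}{3} + 0\right)\right)^{2}\right) \left(-26\right)\right) = - 36 \left(- \left(-8 + \left(5 - \frac{2}{3}\right)^{2}\right) \left(-26\right)\right) = - 36 \left(- \left(-8 + \left(\frac{13}{3}\right)^{2}\right) \left(-26\right)\right) = - 36 \left(- \left(-8 + \frac{169}{9}\right) \left(-26\right)\right) = - 36 \left(- \frac{97 \left(-26\right)}{9}\right) = - 36 \left(\left(-1\right) \left(- \frac{2522}{9}\right)\right) = \left(-36\right) \frac{2522}{9} = -10088$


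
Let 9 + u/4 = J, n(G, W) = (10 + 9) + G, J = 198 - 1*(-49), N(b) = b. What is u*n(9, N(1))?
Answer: 26656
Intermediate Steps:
J = 247 (J = 198 + 49 = 247)
n(G, W) = 19 + G
u = 952 (u = -36 + 4*247 = -36 + 988 = 952)
u*n(9, N(1)) = 952*(19 + 9) = 952*28 = 26656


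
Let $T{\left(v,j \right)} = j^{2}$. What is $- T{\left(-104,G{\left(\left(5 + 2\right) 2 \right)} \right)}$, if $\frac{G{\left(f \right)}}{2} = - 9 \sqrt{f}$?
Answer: $-4536$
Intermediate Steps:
$G{\left(f \right)} = - 18 \sqrt{f}$ ($G{\left(f \right)} = 2 \left(- 9 \sqrt{f}\right) = - 18 \sqrt{f}$)
$- T{\left(-104,G{\left(\left(5 + 2\right) 2 \right)} \right)} = - \left(- 18 \sqrt{\left(5 + 2\right) 2}\right)^{2} = - \left(- 18 \sqrt{7 \cdot 2}\right)^{2} = - \left(- 18 \sqrt{14}\right)^{2} = \left(-1\right) 4536 = -4536$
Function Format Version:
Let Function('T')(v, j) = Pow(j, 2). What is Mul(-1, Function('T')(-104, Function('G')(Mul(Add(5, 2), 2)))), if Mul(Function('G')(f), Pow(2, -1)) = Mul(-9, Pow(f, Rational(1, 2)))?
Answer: -4536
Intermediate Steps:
Function('G')(f) = Mul(-18, Pow(f, Rational(1, 2))) (Function('G')(f) = Mul(2, Mul(-9, Pow(f, Rational(1, 2)))) = Mul(-18, Pow(f, Rational(1, 2))))
Mul(-1, Function('T')(-104, Function('G')(Mul(Add(5, 2), 2)))) = Mul(-1, Pow(Mul(-18, Pow(Mul(Add(5, 2), 2), Rational(1, 2))), 2)) = Mul(-1, Pow(Mul(-18, Pow(Mul(7, 2), Rational(1, 2))), 2)) = Mul(-1, Pow(Mul(-18, Pow(14, Rational(1, 2))), 2)) = Mul(-1, 4536) = -4536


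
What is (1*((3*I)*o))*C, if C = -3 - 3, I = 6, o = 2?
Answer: -216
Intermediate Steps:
C = -6
(1*((3*I)*o))*C = (1*((3*6)*2))*(-6) = (1*(18*2))*(-6) = (1*36)*(-6) = 36*(-6) = -216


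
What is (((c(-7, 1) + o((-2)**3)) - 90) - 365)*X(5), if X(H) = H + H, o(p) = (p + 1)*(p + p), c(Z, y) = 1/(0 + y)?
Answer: -3420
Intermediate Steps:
c(Z, y) = 1/y
o(p) = 2*p*(1 + p) (o(p) = (1 + p)*(2*p) = 2*p*(1 + p))
X(H) = 2*H
(((c(-7, 1) + o((-2)**3)) - 90) - 365)*X(5) = (((1/1 + 2*(-2)**3*(1 + (-2)**3)) - 90) - 365)*(2*5) = (((1 + 2*(-8)*(1 - 8)) - 90) - 365)*10 = (((1 + 2*(-8)*(-7)) - 90) - 365)*10 = (((1 + 112) - 90) - 365)*10 = ((113 - 90) - 365)*10 = (23 - 365)*10 = -342*10 = -3420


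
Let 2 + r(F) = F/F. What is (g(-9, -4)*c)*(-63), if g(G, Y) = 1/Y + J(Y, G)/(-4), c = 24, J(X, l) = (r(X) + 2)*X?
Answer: -1134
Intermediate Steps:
r(F) = -1 (r(F) = -2 + F/F = -2 + 1 = -1)
J(X, l) = X (J(X, l) = (-1 + 2)*X = 1*X = X)
g(G, Y) = 1/Y - Y/4 (g(G, Y) = 1/Y + Y/(-4) = 1/Y + Y*(-1/4) = 1/Y - Y/4)
(g(-9, -4)*c)*(-63) = ((1/(-4) - 1/4*(-4))*24)*(-63) = ((-1/4 + 1)*24)*(-63) = ((3/4)*24)*(-63) = 18*(-63) = -1134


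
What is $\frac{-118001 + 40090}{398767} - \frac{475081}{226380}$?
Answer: $- \frac{207084117307}{90272873460} \approx -2.294$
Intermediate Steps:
$\frac{-118001 + 40090}{398767} - \frac{475081}{226380} = \left(-77911\right) \frac{1}{398767} - \frac{475081}{226380} = - \frac{77911}{398767} - \frac{475081}{226380} = - \frac{207084117307}{90272873460}$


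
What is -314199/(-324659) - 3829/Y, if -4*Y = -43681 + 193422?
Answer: 52020949703/48614763319 ≈ 1.0701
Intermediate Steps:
Y = -149741/4 (Y = -(-43681 + 193422)/4 = -¼*149741 = -149741/4 ≈ -37435.)
-314199/(-324659) - 3829/Y = -314199/(-324659) - 3829/(-149741/4) = -314199*(-1/324659) - 3829*(-4/149741) = 314199/324659 + 15316/149741 = 52020949703/48614763319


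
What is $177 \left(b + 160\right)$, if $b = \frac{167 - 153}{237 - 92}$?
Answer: $\frac{4108878}{145} \approx 28337.0$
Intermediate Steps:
$b = \frac{14}{145} \approx 0.096552$
$177 \left(b + 160\right) = 177 \left(\frac{14}{145} + 160\right) = 177 \cdot \frac{23214}{145} = \frac{4108878}{145}$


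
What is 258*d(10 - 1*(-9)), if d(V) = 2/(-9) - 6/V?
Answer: -7912/57 ≈ -138.81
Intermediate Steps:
d(V) = -2/9 - 6/V (d(V) = 2*(-⅑) - 6/V = -2/9 - 6/V)
258*d(10 - 1*(-9)) = 258*(-2/9 - 6/(10 - 1*(-9))) = 258*(-2/9 - 6/(10 + 9)) = 258*(-2/9 - 6/19) = 258*(-92/171) = -7912/57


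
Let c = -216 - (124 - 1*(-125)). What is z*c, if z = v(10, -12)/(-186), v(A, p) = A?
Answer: 25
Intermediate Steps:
c = -465 (c = -216 - (124 + 125) = -216 - 1*249 = -216 - 249 = -465)
z = -5/93 (z = 10/(-186) = 10*(-1/186) = -5/93 ≈ -0.053763)
z*c = -5/93*(-465) = 25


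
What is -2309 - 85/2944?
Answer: -6797781/2944 ≈ -2309.0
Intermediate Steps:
-2309 - 85/2944 = -6797781/2944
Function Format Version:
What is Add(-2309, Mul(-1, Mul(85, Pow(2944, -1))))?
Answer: Rational(-6797781, 2944) ≈ -2309.0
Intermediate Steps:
Add(-2309, Mul(-1, Mul(85, Pow(2944, -1)))) = Add(-2309, Mul(-1, Mul(85, Rational(1, 2944)))) = Add(-2309, Mul(-1, Rational(85, 2944))) = Add(-2309, Rational(-85, 2944)) = Rational(-6797781, 2944)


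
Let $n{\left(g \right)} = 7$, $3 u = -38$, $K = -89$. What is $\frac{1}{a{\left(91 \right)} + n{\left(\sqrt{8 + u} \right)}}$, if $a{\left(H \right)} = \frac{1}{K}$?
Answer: $\frac{89}{622} \approx 0.14309$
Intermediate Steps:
$u = - \frac{38}{3}$ ($u = \frac{1}{3} \left(-38\right) = - \frac{38}{3} \approx -12.667$)
$a{\left(H \right)} = - \frac{1}{89}$ ($a{\left(H \right)} = \frac{1}{-89} = - \frac{1}{89}$)
$\frac{1}{a{\left(91 \right)} + n{\left(\sqrt{8 + u} \right)}} = \frac{1}{- \frac{1}{89} + 7} = \frac{1}{\frac{622}{89}} = \frac{89}{622}$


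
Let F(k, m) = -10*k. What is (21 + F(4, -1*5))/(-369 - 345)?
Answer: 19/714 ≈ 0.026611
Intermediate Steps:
(21 + F(4, -1*5))/(-369 - 345) = (21 - 10*4)/(-369 - 345) = (21 - 40)/(-714) = -19*(-1/714) = 19/714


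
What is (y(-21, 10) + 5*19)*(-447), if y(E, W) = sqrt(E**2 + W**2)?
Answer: -42465 - 447*sqrt(541) ≈ -52862.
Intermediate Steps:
(y(-21, 10) + 5*19)*(-447) = (sqrt((-21)**2 + 10**2) + 5*19)*(-447) = (sqrt(441 + 100) + 95)*(-447) = (sqrt(541) + 95)*(-447) = (95 + sqrt(541))*(-447) = -42465 - 447*sqrt(541)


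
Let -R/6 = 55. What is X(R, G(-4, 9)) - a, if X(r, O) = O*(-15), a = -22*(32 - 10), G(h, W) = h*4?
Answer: 724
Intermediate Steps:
G(h, W) = 4*h
a = -484 (a = -22*22 = -484)
R = -330 (R = -6*55 = -330)
X(r, O) = -15*O
X(R, G(-4, 9)) - a = -60*(-4) - 1*(-484) = -15*(-16) + 484 = 240 + 484 = 724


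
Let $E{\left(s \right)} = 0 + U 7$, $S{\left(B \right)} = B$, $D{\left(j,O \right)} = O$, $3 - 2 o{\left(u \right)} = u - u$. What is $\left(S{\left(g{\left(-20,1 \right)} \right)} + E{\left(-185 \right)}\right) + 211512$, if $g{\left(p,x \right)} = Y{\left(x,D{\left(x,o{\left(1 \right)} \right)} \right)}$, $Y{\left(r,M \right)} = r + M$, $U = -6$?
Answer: $\frac{422945}{2} \approx 2.1147 \cdot 10^{5}$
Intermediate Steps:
$o{\left(u \right)} = \frac{3}{2}$ ($o{\left(u \right)} = \frac{3}{2} - \frac{u - u}{2} = \frac{3}{2} - 0 = \frac{3}{2} + 0 = \frac{3}{2}$)
$Y{\left(r,M \right)} = M + r$
$g{\left(p,x \right)} = \frac{3}{2} + x$
$E{\left(s \right)} = -42$ ($E{\left(s \right)} = 0 - 42 = -42$)
$\left(S{\left(g{\left(-20,1 \right)} \right)} + E{\left(-185 \right)}\right) + 211512 = \left(\left(\frac{3}{2} + 1\right) - 42\right) + 211512 = \left(\frac{5}{2} - 42\right) + 211512 = - \frac{79}{2} + 211512 = \frac{422945}{2}$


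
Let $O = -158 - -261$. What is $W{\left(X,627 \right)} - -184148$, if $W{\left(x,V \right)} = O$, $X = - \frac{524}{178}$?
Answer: $184251$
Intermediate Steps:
$X = - \frac{262}{89}$ ($X = \left(-524\right) \frac{1}{178} = - \frac{262}{89} \approx -2.9438$)
$O = 103$ ($O = -158 + 261 = 103$)
$W{\left(x,V \right)} = 103$
$W{\left(X,627 \right)} - -184148 = 103 - -184148 = 103 + 184148 = 184251$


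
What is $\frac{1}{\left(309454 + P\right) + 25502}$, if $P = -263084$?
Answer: $\frac{1}{71872} \approx 1.3914 \cdot 10^{-5}$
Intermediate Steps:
$\frac{1}{\left(309454 + P\right) + 25502} = \frac{1}{\left(309454 - 263084\right) + 25502} = \frac{1}{46370 + 25502} = \frac{1}{71872}$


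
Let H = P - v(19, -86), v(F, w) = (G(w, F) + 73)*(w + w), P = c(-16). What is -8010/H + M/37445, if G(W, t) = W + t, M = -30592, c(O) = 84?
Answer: -18559729/2321590 ≈ -7.9944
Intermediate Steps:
P = 84
v(F, w) = 2*w*(73 + F + w) (v(F, w) = ((w + F) + 73)*(w + w) = ((F + w) + 73)*(2*w) = (73 + F + w)*(2*w) = 2*w*(73 + F + w))
H = 1116 (H = 84 - 2*(-86)*(73 + 19 - 86) = 84 - 2*(-86)*6 = 84 - 1*(-1032) = 84 + 1032 = 1116)
-8010/H + M/37445 = -8010/1116 - 30592/37445 = -8010*1/1116 - 30592*1/37445 = -445/62 - 30592/37445 = -18559729/2321590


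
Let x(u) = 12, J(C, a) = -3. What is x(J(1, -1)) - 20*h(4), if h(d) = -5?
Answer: 112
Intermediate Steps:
x(J(1, -1)) - 20*h(4) = 12 - 20*(-5) = 12 + 100 = 112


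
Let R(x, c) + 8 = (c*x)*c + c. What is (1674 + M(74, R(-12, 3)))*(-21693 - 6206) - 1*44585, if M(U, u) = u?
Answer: -43594924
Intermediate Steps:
R(x, c) = -8 + c + x*c**2 (R(x, c) = -8 + ((c*x)*c + c) = -8 + (x*c**2 + c) = -8 + (c + x*c**2) = -8 + c + x*c**2)
(1674 + M(74, R(-12, 3)))*(-21693 - 6206) - 1*44585 = (1674 + (-8 + 3 - 12*3**2))*(-21693 - 6206) - 1*44585 = (1674 + (-8 + 3 - 12*9))*(-27899) - 44585 = (1674 + (-8 + 3 - 108))*(-27899) - 44585 = (1674 - 113)*(-27899) - 44585 = 1561*(-27899) - 44585 = -43550339 - 44585 = -43594924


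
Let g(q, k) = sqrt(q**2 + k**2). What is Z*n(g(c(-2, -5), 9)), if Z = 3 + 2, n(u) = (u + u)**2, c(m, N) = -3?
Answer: 1800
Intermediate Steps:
g(q, k) = sqrt(k**2 + q**2)
n(u) = 4*u**2 (n(u) = (2*u)**2 = 4*u**2)
Z = 5
Z*n(g(c(-2, -5), 9)) = 5*(4*(sqrt(9**2 + (-3)**2))**2) = 5*(4*(sqrt(81 + 9))**2) = 5*(4*(sqrt(90))**2) = 5*(4*(3*sqrt(10))**2) = 5*(4*90) = 5*360 = 1800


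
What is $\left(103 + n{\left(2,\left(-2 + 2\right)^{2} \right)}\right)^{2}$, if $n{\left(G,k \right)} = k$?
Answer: $10609$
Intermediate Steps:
$\left(103 + n{\left(2,\left(-2 + 2\right)^{2} \right)}\right)^{2} = \left(103 + \left(-2 + 2\right)^{2}\right)^{2} = \left(103 + 0^{2}\right)^{2} = \left(103 + 0\right)^{2} = 103^{2} = 10609$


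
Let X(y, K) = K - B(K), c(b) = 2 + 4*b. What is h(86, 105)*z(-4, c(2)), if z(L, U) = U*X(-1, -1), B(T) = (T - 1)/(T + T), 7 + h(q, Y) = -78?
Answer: 1700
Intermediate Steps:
h(q, Y) = -85 (h(q, Y) = -7 - 78 = -85)
B(T) = (-1 + T)/(2*T) (B(T) = (-1 + T)/((2*T)) = (-1 + T)*(1/(2*T)) = (-1 + T)/(2*T))
X(y, K) = K - (-1 + K)/(2*K)
z(L, U) = -2*U (z(L, U) = U*(-½ - 1 + (½)/(-1)) = U*(-½ - 1 + (½)*(-1)) = U*(-½ - 1 - ½) = U*(-2) = -2*U)
h(86, 105)*z(-4, c(2)) = -(-170)*(2 + 4*2) = -(-170)*(2 + 8) = -(-170)*10 = -85*(-20) = 1700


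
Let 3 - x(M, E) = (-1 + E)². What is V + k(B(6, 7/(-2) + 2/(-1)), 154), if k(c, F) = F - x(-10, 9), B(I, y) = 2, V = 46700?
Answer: 46915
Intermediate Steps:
x(M, E) = 3 - (-1 + E)²
k(c, F) = 61 + F (k(c, F) = F - (3 - (-1 + 9)²) = F - (3 - 1*8²) = F - (3 - 1*64) = F - (3 - 64) = F - 1*(-61) = F + 61 = 61 + F)
V + k(B(6, 7/(-2) + 2/(-1)), 154) = 46700 + (61 + 154) = 46700 + 215 = 46915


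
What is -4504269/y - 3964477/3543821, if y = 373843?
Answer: -17444415046960/1324832674103 ≈ -13.167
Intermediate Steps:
-4504269/y - 3964477/3543821 = -4504269/373843 - 3964477/3543821 = -17444415046960/1324832674103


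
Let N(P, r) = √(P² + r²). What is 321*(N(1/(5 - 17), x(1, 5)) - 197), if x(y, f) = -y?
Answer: -63237 + 107*√145/4 ≈ -62915.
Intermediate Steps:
321*(N(1/(5 - 17), x(1, 5)) - 197) = 321*(√((1/(5 - 17))² + (-1*1)²) - 197) = 321*(√((1/(-12))² + (-1)²) - 197) = 321*(√((-1/12)² + 1) - 197) = 321*(√(1/144 + 1) - 197) = 321*(√(145/144) - 197) = 321*(√145/12 - 197) = 321*(-197 + √145/12) = -63237 + 107*√145/4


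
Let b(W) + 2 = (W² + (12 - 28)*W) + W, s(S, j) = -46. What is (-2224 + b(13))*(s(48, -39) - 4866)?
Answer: 11061824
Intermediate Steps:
b(W) = -2 + W² - 15*W (b(W) = -2 + ((W² + (12 - 28)*W) + W) = -2 + ((W² - 16*W) + W) = -2 + (W² - 15*W) = -2 + W² - 15*W)
(-2224 + b(13))*(s(48, -39) - 4866) = (-2224 + (-2 + 13² - 15*13))*(-46 - 4866) = (-2224 + (-2 + 169 - 195))*(-4912) = (-2224 - 28)*(-4912) = -2252*(-4912) = 11061824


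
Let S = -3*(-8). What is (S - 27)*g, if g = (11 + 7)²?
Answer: -972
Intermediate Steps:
S = 24
g = 324 (g = 18² = 324)
(S - 27)*g = (24 - 27)*324 = -3*324 = -972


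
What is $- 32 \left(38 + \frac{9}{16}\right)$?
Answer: $-1234$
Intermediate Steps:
$- 32 \left(38 + \frac{9}{16}\right) = \left(-32\right) \frac{617}{16} = -1234$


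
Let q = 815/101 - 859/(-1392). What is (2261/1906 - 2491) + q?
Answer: -332431802393/133984176 ≈ -2481.1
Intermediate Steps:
q = 1221239/140592 (q = 815*(1/101) - 859*(-1/1392) = 815/101 + 859/1392 = 1221239/140592 ≈ 8.6864)
(2261/1906 - 2491) + q = (2261/1906 - 2491) + 1221239/140592 = -4745585/1906 + 1221239/140592 = -332431802393/133984176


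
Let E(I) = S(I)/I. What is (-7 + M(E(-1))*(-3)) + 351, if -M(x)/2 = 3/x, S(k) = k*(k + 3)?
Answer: 353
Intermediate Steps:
S(k) = k*(3 + k)
E(I) = 3 + I (E(I) = (I*(3 + I))/I = 3 + I)
M(x) = -6/x
(-7 + M(E(-1))*(-3)) + 351 = (-7 - 6/(3 - 1)*(-3)) + 351 = (-7 - 6/2*(-3)) + 351 = (-7 - 6*½*(-3)) + 351 = (-7 - 3*(-3)) + 351 = (-7 + 9) + 351 = 2 + 351 = 353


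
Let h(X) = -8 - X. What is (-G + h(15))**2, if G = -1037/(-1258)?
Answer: 3108169/5476 ≈ 567.60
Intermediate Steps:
G = 61/74 (G = -1037*(-1/1258) = 61/74 ≈ 0.82432)
(-G + h(15))**2 = (-1*61/74 + (-8 - 1*15))**2 = (-61/74 + (-8 - 15))**2 = (-61/74 - 23)**2 = (-1763/74)**2 = 3108169/5476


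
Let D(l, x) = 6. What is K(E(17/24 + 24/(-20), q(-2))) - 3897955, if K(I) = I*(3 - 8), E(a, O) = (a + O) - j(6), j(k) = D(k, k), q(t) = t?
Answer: -93549901/24 ≈ -3.8979e+6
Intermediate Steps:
j(k) = 6
E(a, O) = -6 + O + a (E(a, O) = (a + O) - 1*6 = (O + a) - 6 = -6 + O + a)
K(I) = -5*I (K(I) = I*(-5) = -5*I)
K(E(17/24 + 24/(-20), q(-2))) - 3897955 = -5*(-6 - 2 + (17/24 + 24/(-20))) - 3897955 = -5*(-6 - 2 + (17*(1/24) + 24*(-1/20))) - 3897955 = -5*(-6 - 2 + (17/24 - 6/5)) - 3897955 = -5*(-6 - 2 - 59/120) - 3897955 = -5*(-1019/120) - 3897955 = 1019/24 - 3897955 = -93549901/24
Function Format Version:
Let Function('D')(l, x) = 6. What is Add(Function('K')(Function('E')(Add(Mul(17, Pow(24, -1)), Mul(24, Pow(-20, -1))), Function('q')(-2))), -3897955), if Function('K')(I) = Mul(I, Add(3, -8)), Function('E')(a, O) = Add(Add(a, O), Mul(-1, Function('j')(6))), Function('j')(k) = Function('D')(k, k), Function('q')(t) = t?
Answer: Rational(-93549901, 24) ≈ -3.8979e+6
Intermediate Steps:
Function('j')(k) = 6
Function('E')(a, O) = Add(-6, O, a) (Function('E')(a, O) = Add(Add(a, O), Mul(-1, 6)) = Add(Add(O, a), -6) = Add(-6, O, a))
Function('K')(I) = Mul(-5, I) (Function('K')(I) = Mul(I, -5) = Mul(-5, I))
Add(Function('K')(Function('E')(Add(Mul(17, Pow(24, -1)), Mul(24, Pow(-20, -1))), Function('q')(-2))), -3897955) = Add(Mul(-5, Add(-6, -2, Add(Mul(17, Pow(24, -1)), Mul(24, Pow(-20, -1))))), -3897955) = Add(Mul(-5, Add(-6, -2, Add(Mul(17, Rational(1, 24)), Mul(24, Rational(-1, 20))))), -3897955) = Add(Mul(-5, Add(-6, -2, Add(Rational(17, 24), Rational(-6, 5)))), -3897955) = Add(Mul(-5, Add(-6, -2, Rational(-59, 120))), -3897955) = Add(Mul(-5, Rational(-1019, 120)), -3897955) = Add(Rational(1019, 24), -3897955) = Rational(-93549901, 24)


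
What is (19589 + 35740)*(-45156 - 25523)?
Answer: -3910598391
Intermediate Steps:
(19589 + 35740)*(-45156 - 25523) = 55329*(-70679) = -3910598391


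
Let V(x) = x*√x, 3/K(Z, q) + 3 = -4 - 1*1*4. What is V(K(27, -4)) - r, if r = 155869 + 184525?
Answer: -340394 - 3*I*√33/121 ≈ -3.4039e+5 - 0.14243*I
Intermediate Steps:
K(Z, q) = -3/11 (K(Z, q) = 3/(-3 + (-4 - 1*1*4)) = 3/(-3 + (-4 - 1*4)) = 3/(-3 + (-4 - 4)) = 3/(-3 - 8) = 3/(-11) = 3*(-1/11) = -3/11)
V(x) = x^(3/2)
r = 340394
V(K(27, -4)) - r = (-3/11)^(3/2) - 1*340394 = -3*I*√33/121 - 340394 = -340394 - 3*I*√33/121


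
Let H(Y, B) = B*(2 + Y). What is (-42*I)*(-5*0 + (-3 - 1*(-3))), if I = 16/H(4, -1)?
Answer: 0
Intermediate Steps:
I = -8/3 (I = 16/((-(2 + 4))) = 16/((-1*6)) = 16/(-6) = 16*(-1/6) = -8/3 ≈ -2.6667)
(-42*I)*(-5*0 + (-3 - 1*(-3))) = (-42*(-8/3))*(-5*0 + (-3 - 1*(-3))) = 112*(0 + (-3 + 3)) = 112*(0 + 0) = 112*0 = 0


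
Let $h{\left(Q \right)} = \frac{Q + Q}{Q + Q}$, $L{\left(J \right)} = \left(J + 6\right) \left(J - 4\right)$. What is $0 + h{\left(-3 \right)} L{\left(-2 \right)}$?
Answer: $-24$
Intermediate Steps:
$L{\left(J \right)} = \left(-4 + J\right) \left(6 + J\right)$ ($L{\left(J \right)} = \left(6 + J\right) \left(-4 + J\right) = \left(-4 + J\right) \left(6 + J\right)$)
$h{\left(Q \right)} = 1$ ($h{\left(Q \right)} = \frac{2 Q}{2 Q} = 2 Q \frac{1}{2 Q} = 1$)
$0 + h{\left(-3 \right)} L{\left(-2 \right)} = 0 + 1 \left(-24 + \left(-2\right)^{2} + 2 \left(-2\right)\right) = 0 + 1 \left(-24 + 4 - 4\right) = 0 + 1 \left(-24\right) = 0 - 24 = -24$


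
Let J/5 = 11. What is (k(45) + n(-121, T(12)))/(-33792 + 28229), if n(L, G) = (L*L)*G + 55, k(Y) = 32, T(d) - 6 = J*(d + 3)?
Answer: -12166758/5563 ≈ -2187.1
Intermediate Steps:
J = 55 (J = 5*11 = 55)
T(d) = 171 + 55*d (T(d) = 6 + 55*(d + 3) = 6 + 55*(3 + d) = 6 + (165 + 55*d) = 171 + 55*d)
n(L, G) = 55 + G*L² (n(L, G) = L²*G + 55 = G*L² + 55 = 55 + G*L²)
(k(45) + n(-121, T(12)))/(-33792 + 28229) = (32 + (55 + (171 + 55*12)*(-121)²))/(-33792 + 28229) = (32 + (55 + (171 + 660)*14641))/(-5563) = (32 + (55 + 831*14641))*(-1/5563) = (32 + (55 + 12166671))*(-1/5563) = (32 + 12166726)*(-1/5563) = 12166758*(-1/5563) = -12166758/5563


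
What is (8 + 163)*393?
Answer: 67203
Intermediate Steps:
(8 + 163)*393 = 171*393 = 67203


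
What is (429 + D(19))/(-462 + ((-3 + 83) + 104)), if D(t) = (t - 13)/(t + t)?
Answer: -4077/2641 ≈ -1.5437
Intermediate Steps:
D(t) = (-13 + t)/(2*t) (D(t) = (-13 + t)/((2*t)) = (-13 + t)*(1/(2*t)) = (-13 + t)/(2*t))
(429 + D(19))/(-462 + ((-3 + 83) + 104)) = (429 + (½)*(-13 + 19)/19)/(-462 + ((-3 + 83) + 104)) = (429 + (½)*(1/19)*6)/(-462 + (80 + 104)) = (429 + 3/19)/(-462 + 184) = (8154/19)/(-278) = (8154/19)*(-1/278) = -4077/2641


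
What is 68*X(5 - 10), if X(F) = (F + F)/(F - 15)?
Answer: 34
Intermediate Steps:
X(F) = 2*F/(-15 + F) (X(F) = (2*F)/(-15 + F) = 2*F/(-15 + F))
68*X(5 - 10) = 68*(2*(5 - 10)/(-15 + (5 - 10))) = 68*(2*(-5)/(-15 - 5)) = 68*(2*(-5)/(-20)) = 68*(2*(-5)*(-1/20)) = 68*(½) = 34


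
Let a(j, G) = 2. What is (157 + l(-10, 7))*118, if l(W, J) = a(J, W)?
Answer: 18762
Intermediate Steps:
l(W, J) = 2
(157 + l(-10, 7))*118 = (157 + 2)*118 = 159*118 = 18762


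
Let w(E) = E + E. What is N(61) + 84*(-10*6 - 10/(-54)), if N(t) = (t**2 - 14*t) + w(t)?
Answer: -18319/9 ≈ -2035.4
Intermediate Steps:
w(E) = 2*E
N(t) = t**2 - 12*t (N(t) = (t**2 - 14*t) + 2*t = t**2 - 12*t)
N(61) + 84*(-10*6 - 10/(-54)) = 61*(-12 + 61) + 84*(-10*6 - 10/(-54)) = 61*49 + 84*(-60 - 10*(-1/54)) = 2989 + 84*(-60 + 5/27) = 2989 + 84*(-1615/27) = 2989 - 45220/9 = -18319/9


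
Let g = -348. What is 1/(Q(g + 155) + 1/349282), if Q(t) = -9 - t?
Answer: 349282/64267889 ≈ 0.0054348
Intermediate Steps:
1/(Q(g + 155) + 1/349282) = 1/((-9 - (-348 + 155)) + 1/349282) = 1/((-9 - 1*(-193)) + 1/349282) = 1/((-9 + 193) + 1/349282) = 1/(184 + 1/349282) = 1/(64267889/349282) = 349282/64267889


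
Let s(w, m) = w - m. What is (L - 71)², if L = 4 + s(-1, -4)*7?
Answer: 2116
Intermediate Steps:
L = 25 (L = 4 + (-1 - 1*(-4))*7 = 4 + (-1 + 4)*7 = 4 + 3*7 = 4 + 21 = 25)
(L - 71)² = (25 - 71)² = (-46)² = 2116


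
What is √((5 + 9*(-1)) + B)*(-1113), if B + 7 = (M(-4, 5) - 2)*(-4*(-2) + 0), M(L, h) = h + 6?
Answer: -1113*√61 ≈ -8692.8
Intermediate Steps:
M(L, h) = 6 + h
B = 65 (B = -7 + ((6 + 5) - 2)*(-4*(-2) + 0) = -7 + (11 - 2)*(8 + 0) = -7 + 9*8 = -7 + 72 = 65)
√((5 + 9*(-1)) + B)*(-1113) = √((5 + 9*(-1)) + 65)*(-1113) = √((5 - 9) + 65)*(-1113) = √(-4 + 65)*(-1113) = √61*(-1113) = -1113*√61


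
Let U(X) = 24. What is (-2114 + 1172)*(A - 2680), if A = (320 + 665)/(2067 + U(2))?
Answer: 1759309030/697 ≈ 2.5241e+6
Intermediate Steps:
A = 985/2091 (A = (320 + 665)/(2067 + 24) = 985/2091 ≈ 0.47107)
(-2114 + 1172)*(A - 2680) = (-2114 + 1172)*(985/2091 - 2680) = -942*(-5602895/2091) = 1759309030/697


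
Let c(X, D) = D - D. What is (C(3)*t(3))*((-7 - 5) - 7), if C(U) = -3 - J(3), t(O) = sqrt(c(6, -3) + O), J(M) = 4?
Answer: 133*sqrt(3) ≈ 230.36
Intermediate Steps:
c(X, D) = 0
t(O) = sqrt(O) (t(O) = sqrt(0 + O) = sqrt(O))
C(U) = -7 (C(U) = -3 - 1*4 = -3 - 4 = -7)
(C(3)*t(3))*((-7 - 5) - 7) = (-7*sqrt(3))*((-7 - 5) - 7) = (-7*sqrt(3))*(-12 - 7) = -7*sqrt(3)*(-19) = 133*sqrt(3)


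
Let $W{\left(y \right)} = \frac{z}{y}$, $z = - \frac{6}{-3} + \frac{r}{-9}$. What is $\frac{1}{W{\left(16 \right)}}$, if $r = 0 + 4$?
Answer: $\frac{72}{7} \approx 10.286$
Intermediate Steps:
$r = 4$
$z = \frac{14}{9}$ ($z = - \frac{6}{-3} + \frac{4}{-9} = \left(-6\right) \left(- \frac{1}{3}\right) + 4 \left(- \frac{1}{9}\right) = 2 - \frac{4}{9} = \frac{14}{9} \approx 1.5556$)
$W{\left(y \right)} = \frac{14}{9 y}$
$\frac{1}{W{\left(16 \right)}} = \frac{1}{\frac{14}{9} \cdot \frac{1}{16}} = \frac{1}{\frac{7}{72}} = \frac{72}{7}$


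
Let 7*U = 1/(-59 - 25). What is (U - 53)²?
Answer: 971257225/345744 ≈ 2809.2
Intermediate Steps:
U = -1/588 (U = 1/(7*(-59 - 25)) = (⅐)/(-84) = (⅐)*(-1/84) = -1/588 ≈ -0.0017007)
(U - 53)² = (-1/588 - 53)² = (-31165/588)² = 971257225/345744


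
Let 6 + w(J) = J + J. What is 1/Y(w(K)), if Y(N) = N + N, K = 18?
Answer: 1/60 ≈ 0.016667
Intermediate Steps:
w(J) = -6 + 2*J (w(J) = -6 + (J + J) = -6 + 2*J)
Y(N) = 2*N
1/Y(w(K)) = 1/(2*(-6 + 2*18)) = 1/(2*(-6 + 36)) = 1/(2*30) = 1/60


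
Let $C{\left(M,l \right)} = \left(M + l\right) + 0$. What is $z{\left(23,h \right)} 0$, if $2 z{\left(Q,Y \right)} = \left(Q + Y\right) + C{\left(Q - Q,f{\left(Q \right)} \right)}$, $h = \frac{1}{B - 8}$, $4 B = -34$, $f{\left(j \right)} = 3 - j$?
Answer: $0$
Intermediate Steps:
$B = - \frac{17}{2}$ ($B = \frac{1}{4} \left(-34\right) = - \frac{17}{2} \approx -8.5$)
$h = - \frac{2}{33}$ ($h = \frac{1}{- \frac{17}{2} - 8} = \frac{1}{- \frac{33}{2}} = - \frac{2}{33} \approx -0.060606$)
$C{\left(M,l \right)} = M + l$
$z{\left(Q,Y \right)} = \frac{3}{2} + \frac{Y}{2}$ ($z{\left(Q,Y \right)} = \frac{\left(Q + Y\right) + \left(\left(Q - Q\right) - \left(-3 + Q\right)\right)}{2} = \frac{\left(Q + Y\right) + \left(0 - \left(-3 + Q\right)\right)}{2} = \frac{\left(Q + Y\right) - \left(-3 + Q\right)}{2} = \frac{3 + Y}{2} = \frac{3}{2} + \frac{Y}{2}$)
$z{\left(23,h \right)} 0 = \left(\frac{3}{2} + \frac{1}{2} \left(- \frac{2}{33}\right)\right) 0 = \left(\frac{3}{2} - \frac{1}{33}\right) 0 = \frac{97}{66} \cdot 0 = 0$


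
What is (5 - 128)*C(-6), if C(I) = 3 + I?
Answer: 369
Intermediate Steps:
(5 - 128)*C(-6) = (5 - 128)*(3 - 6) = -123*(-3) = 369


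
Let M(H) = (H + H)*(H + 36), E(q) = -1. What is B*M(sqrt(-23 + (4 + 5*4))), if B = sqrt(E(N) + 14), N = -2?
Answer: 74*sqrt(13) ≈ 266.81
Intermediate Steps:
B = sqrt(13) (B = sqrt(-1 + 14) = sqrt(13) ≈ 3.6056)
M(H) = 2*H*(36 + H) (M(H) = (2*H)*(36 + H) = 2*H*(36 + H))
B*M(sqrt(-23 + (4 + 5*4))) = sqrt(13)*(2*sqrt(-23 + (4 + 5*4))*(36 + sqrt(-23 + (4 + 5*4)))) = sqrt(13)*(2*sqrt(-23 + (4 + 20))*(36 + sqrt(-23 + (4 + 20)))) = sqrt(13)*(2*sqrt(-23 + 24)*(36 + sqrt(-23 + 24))) = sqrt(13)*(2*sqrt(1)*(36 + sqrt(1))) = sqrt(13)*(2*1*(36 + 1)) = sqrt(13)*(2*1*37) = sqrt(13)*74 = 74*sqrt(13)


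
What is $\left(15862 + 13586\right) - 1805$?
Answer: $27643$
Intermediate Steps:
$\left(15862 + 13586\right) - 1805 = 29448 - 1805 = 27643$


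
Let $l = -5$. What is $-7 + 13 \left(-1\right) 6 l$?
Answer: $383$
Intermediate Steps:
$-7 + 13 \left(-1\right) 6 l = -7 + 13 \left(-1\right) 6 \left(-5\right) = -7 + 13 \left(\left(-6\right) \left(-5\right)\right) = -7 + 13 \cdot 30 = -7 + 390 = 383$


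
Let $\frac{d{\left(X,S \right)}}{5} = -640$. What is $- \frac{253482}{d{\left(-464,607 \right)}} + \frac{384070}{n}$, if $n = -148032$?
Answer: $\frac{283550183}{3700800} \approx 76.619$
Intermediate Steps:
$d{\left(X,S \right)} = -3200$ ($d{\left(X,S \right)} = 5 \left(-640\right) = -3200$)
$- \frac{253482}{d{\left(-464,607 \right)}} + \frac{384070}{n} = - \frac{253482}{-3200} + \frac{384070}{-148032} = \left(-253482\right) \left(- \frac{1}{3200}\right) + 384070 \left(- \frac{1}{148032}\right) = \frac{126741}{1600} - \frac{192035}{74016} = \frac{283550183}{3700800}$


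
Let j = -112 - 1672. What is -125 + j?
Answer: -1909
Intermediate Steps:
j = -1784
-125 + j = -125 - 1784 = -1909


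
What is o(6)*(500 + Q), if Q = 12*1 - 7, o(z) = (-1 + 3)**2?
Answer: 2020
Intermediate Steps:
o(z) = 4 (o(z) = 2**2 = 4)
Q = 5 (Q = 12 - 7 = 5)
o(6)*(500 + Q) = 4*(500 + 5) = 4*505 = 2020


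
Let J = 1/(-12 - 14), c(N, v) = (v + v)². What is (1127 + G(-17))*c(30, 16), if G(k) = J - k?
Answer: 15228416/13 ≈ 1.1714e+6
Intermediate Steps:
c(N, v) = 4*v² (c(N, v) = (2*v)² = 4*v²)
J = -1/26 (J = 1/(-26) = -1/26 ≈ -0.038462)
G(k) = -1/26 - k
(1127 + G(-17))*c(30, 16) = (1127 + (-1/26 - 1*(-17)))*(4*16²) = (1127 + (-1/26 + 17))*(4*256) = (1127 + 441/26)*1024 = (29743/26)*1024 = 15228416/13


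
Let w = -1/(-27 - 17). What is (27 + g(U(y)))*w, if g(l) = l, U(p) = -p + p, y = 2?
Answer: 27/44 ≈ 0.61364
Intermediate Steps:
U(p) = 0
w = 1/44 (w = -1/(-44) = -1/44*(-1) = 1/44 ≈ 0.022727)
(27 + g(U(y)))*w = (27 + 0)*(1/44) = 27*(1/44) = 27/44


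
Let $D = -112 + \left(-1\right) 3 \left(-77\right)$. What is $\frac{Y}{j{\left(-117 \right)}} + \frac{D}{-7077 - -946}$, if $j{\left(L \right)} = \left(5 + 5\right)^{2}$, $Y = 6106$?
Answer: $\frac{18711993}{306550} \approx 61.041$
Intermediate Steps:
$j{\left(L \right)} = 100$ ($j{\left(L \right)} = 10^{2} = 100$)
$D = 119$ ($D = -112 - -231 = -112 + 231 = 119$)
$\frac{Y}{j{\left(-117 \right)}} + \frac{D}{-7077 - -946} = \frac{6106}{100} + \frac{119}{-7077 - -946} = 6106 \cdot \frac{1}{100} + \frac{119}{-7077 + 946} = \frac{3053}{50} + \frac{119}{-6131} = \frac{3053}{50} + 119 \left(- \frac{1}{6131}\right) = \frac{3053}{50} - \frac{119}{6131} = \frac{18711993}{306550}$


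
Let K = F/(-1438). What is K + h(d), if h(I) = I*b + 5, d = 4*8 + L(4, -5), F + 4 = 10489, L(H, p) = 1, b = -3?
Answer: -145657/1438 ≈ -101.29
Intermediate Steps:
F = 10485 (F = -4 + 10489 = 10485)
d = 33 (d = 4*8 + 1 = 32 + 1 = 33)
K = -10485/1438 (K = 10485/(-1438) = 10485*(-1/1438) = -10485/1438 ≈ -7.2914)
h(I) = 5 - 3*I (h(I) = I*(-3) + 5 = -3*I + 5 = 5 - 3*I)
K + h(d) = -10485/1438 + (5 - 3*33) = -10485/1438 + (5 - 99) = -10485/1438 - 94 = -145657/1438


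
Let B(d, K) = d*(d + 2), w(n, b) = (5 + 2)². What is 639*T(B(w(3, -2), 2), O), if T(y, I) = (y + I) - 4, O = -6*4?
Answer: 1578969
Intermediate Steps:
w(n, b) = 49 (w(n, b) = 7² = 49)
B(d, K) = d*(2 + d)
O = -24 (O = -1*24 = -24)
T(y, I) = -4 + I + y (T(y, I) = (I + y) - 4 = -4 + I + y)
639*T(B(w(3, -2), 2), O) = 639*(-4 - 24 + 49*(2 + 49)) = 639*(-4 - 24 + 49*51) = 639*(-4 - 24 + 2499) = 639*2471 = 1578969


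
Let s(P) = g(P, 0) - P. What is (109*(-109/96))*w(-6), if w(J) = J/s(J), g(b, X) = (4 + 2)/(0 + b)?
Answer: 11881/80 ≈ 148.51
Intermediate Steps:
g(b, X) = 6/b
s(P) = -P + 6/P (s(P) = 6/P - P = -P + 6/P)
w(J) = J/(-J + 6/J)
(109*(-109/96))*w(-6) = (109*(-109/96))*(-1*(-6)**2/(-6 + (-6)**2)) = (109*(-109*1/96))*(-1*36/(-6 + 36)) = (109*(-109/96))*(-1*36/30) = -(-11881)*36/(96*30) = -11881/96*(-6/5) = 11881/80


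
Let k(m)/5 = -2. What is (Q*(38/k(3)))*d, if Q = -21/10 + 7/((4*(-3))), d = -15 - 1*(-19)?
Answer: 3059/75 ≈ 40.787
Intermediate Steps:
k(m) = -10 (k(m) = 5*(-2) = -10)
d = 4 (d = -15 + 19 = 4)
Q = -161/60 (Q = -21*⅒ + 7/(-12) = -21/10 + 7*(-1/12) = -21/10 - 7/12 = -161/60 ≈ -2.6833)
(Q*(38/k(3)))*d = -3059/(30*(-10))*4 = -3059*(-1)/(30*10)*4 = -161/60*(-19/5)*4 = (3059/300)*4 = 3059/75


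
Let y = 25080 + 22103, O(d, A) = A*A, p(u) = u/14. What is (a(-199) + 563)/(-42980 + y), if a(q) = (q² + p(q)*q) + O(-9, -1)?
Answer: 66879/6538 ≈ 10.229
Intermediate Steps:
p(u) = u/14 (p(u) = u*(1/14) = u/14)
O(d, A) = A²
y = 47183
a(q) = 1 + 15*q²/14 (a(q) = (q² + (q/14)*q) + (-1)² = (q² + q²/14) + 1 = 15*q²/14 + 1 = 1 + 15*q²/14)
(a(-199) + 563)/(-42980 + y) = ((1 + (15/14)*(-199)²) + 563)/(-42980 + 47183) = ((1 + (15/14)*39601) + 563)/4203 = ((1 + 594015/14) + 563)*(1/4203) = (594029/14 + 563)*(1/4203) = (601911/14)*(1/4203) = 66879/6538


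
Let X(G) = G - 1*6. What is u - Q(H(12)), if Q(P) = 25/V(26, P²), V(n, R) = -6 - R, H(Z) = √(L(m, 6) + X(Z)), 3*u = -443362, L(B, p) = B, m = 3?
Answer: -443357/3 ≈ -1.4779e+5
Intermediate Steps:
X(G) = -6 + G (X(G) = G - 6 = -6 + G)
u = -443362/3 (u = (⅓)*(-443362) = -443362/3 ≈ -1.4779e+5)
H(Z) = √(-3 + Z) (H(Z) = √(3 + (-6 + Z)) = √(-3 + Z))
Q(P) = 25/(-6 - P²)
u - Q(H(12)) = -443362/3 - (-25)/(6 + (√(-3 + 12))²) = -443362/3 - (-25)/(6 + (√9)²) = -443362/3 - (-25)/(6 + 3²) = -443362/3 - (-25)/(6 + 9) = -443362/3 - (-25)/15 = -443362/3 - 1*(-5/3) = -443362/3 + 5/3 = -443357/3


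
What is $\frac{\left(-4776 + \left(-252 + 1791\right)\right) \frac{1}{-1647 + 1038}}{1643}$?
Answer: $\frac{1079}{333529} \approx 0.0032351$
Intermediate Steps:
$\frac{\left(-4776 + \left(-252 + 1791\right)\right) \frac{1}{-1647 + 1038}}{1643} = \frac{-4776 + 1539}{-609} \cdot \frac{1}{1643} = \left(-3237\right) \left(- \frac{1}{609}\right) \frac{1}{1643} = \frac{1079}{203} \cdot \frac{1}{1643} = \frac{1079}{333529}$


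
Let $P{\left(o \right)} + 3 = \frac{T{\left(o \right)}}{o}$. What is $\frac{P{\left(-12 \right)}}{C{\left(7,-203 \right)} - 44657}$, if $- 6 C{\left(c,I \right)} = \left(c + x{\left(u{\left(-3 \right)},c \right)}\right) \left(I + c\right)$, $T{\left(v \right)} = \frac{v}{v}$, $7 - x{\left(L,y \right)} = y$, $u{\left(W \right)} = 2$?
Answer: $\frac{37}{533140} \approx 6.94 \cdot 10^{-5}$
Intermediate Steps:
$x{\left(L,y \right)} = 7 - y$
$T{\left(v \right)} = 1$
$C{\left(c,I \right)} = - \frac{7 I}{6} - \frac{7 c}{6}$ ($C{\left(c,I \right)} = - \frac{\left(c - \left(-7 + c\right)\right) \left(I + c\right)}{6} = - \frac{7 \left(I + c\right)}{6} = - \frac{7 I + 7 c}{6} = - \frac{7 I}{6} - \frac{7 c}{6}$)
$P{\left(o \right)} = -3 + \frac{1}{o}$ ($P{\left(o \right)} = -3 + 1 \frac{1}{o} = -3 + \frac{1}{o}$)
$\frac{P{\left(-12 \right)}}{C{\left(7,-203 \right)} - 44657} = \frac{-3 + \frac{1}{-12}}{\left(\left(- \frac{7}{6}\right) \left(-203\right) - \frac{49}{6}\right) - 44657} = \frac{-3 - \frac{1}{12}}{\left(\frac{1421}{6} - \frac{49}{6}\right) - 44657} = - \frac{37}{12 \left(\frac{686}{3} - 44657\right)} = - \frac{37}{12 \left(- \frac{133285}{3}\right)} = \left(- \frac{37}{12}\right) \left(- \frac{3}{133285}\right) = \frac{37}{533140}$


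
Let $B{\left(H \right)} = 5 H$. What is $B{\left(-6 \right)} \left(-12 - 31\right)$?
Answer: $1290$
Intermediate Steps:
$B{\left(-6 \right)} \left(-12 - 31\right) = 5 \left(-6\right) \left(-12 - 31\right) = \left(-30\right) \left(-43\right) = 1290$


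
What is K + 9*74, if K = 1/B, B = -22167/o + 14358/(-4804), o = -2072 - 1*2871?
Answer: 11839591528/17759337 ≈ 666.67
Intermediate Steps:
o = -4943 (o = -2072 - 2871 = -4943)
B = 17759337/11873086 (B = -22167/(-4943) + 14358/(-4804) = -22167*(-1/4943) + 14358*(-1/4804) = 22167/4943 - 7179/2402 = 17759337/11873086 ≈ 1.4958)
K = 11873086/17759337 (K = 1/(17759337/11873086) = 11873086/17759337 ≈ 0.66855)
K + 9*74 = 11873086/17759337 + 9*74 = 11873086/17759337 + 666 = 11839591528/17759337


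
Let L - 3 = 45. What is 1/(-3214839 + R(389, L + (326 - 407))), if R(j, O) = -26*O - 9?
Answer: -1/3213990 ≈ -3.1114e-7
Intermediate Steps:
L = 48 (L = 3 + 45 = 48)
R(j, O) = -9 - 26*O
1/(-3214839 + R(389, L + (326 - 407))) = 1/(-3214839 + (-9 - 26*(48 + (326 - 407)))) = 1/(-3214839 + (-9 - 26*(48 - 81))) = 1/(-3214839 + (-9 - 26*(-33))) = 1/(-3214839 + (-9 + 858)) = 1/(-3214839 + 849) = 1/(-3213990) = -1/3213990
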